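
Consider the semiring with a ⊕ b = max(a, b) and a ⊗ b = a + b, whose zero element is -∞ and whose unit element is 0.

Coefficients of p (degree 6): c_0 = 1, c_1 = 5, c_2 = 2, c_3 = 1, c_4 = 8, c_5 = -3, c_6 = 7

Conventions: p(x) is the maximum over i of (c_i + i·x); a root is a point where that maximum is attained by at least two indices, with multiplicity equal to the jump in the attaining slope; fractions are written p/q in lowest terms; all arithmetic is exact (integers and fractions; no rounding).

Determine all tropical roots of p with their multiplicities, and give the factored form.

hull edge (i=0, c=1) to (i=1, c=5): slope 4, span 1
hull edge (i=1, c=5) to (i=4, c=8): slope 1, span 3
hull edge (i=4, c=8) to (i=6, c=7): slope -1/2, span 2
Factored form: p(x) = 7 ⊗ (x ⊕ (-4)) ⊗ (x ⊕ (-1)) ⊗ (x ⊕ (-1)) ⊗ (x ⊕ (-1)) ⊗ (x ⊕ 1/2) ⊗ (x ⊕ 1/2)
Answer: roots = -4 (mult 1), -1 (mult 3), 1/2 (mult 2)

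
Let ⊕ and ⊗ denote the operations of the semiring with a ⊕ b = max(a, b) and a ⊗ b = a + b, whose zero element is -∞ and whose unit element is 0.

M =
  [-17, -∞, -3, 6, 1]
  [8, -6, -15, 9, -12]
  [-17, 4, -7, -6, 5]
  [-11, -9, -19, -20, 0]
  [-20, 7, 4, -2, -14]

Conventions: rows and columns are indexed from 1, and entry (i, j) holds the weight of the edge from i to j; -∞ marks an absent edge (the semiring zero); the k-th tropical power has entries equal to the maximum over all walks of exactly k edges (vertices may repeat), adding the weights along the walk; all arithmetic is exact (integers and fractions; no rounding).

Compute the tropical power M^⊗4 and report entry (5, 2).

M^⊗2:
  [-5, 8, 5, -1, 6]
  [2, 0, 5, 14, 9]
  [12, 12, 9, 13, -2]
  [-1, 7, 4, 0, -10]
  [15, 8, -3, 16, 9]
M^⊗3:
  [16, 13, 10, 17, 10]
  [8, 16, 13, 9, 14]
  [20, 13, 9, 21, 14]
  [15, 8, -3, 16, 9]
  [16, 16, 13, 21, 16]
M^⊗4:
  [21, 17, 14, 22, 17]
  [24, 21, 18, 25, 18]
  [21, 21, 18, 26, 21]
  [16, 16, 13, 21, 16]
  [24, 23, 20, 25, 21]
Key observation: the optimum is the walk 5->2->1->5->2, with weight 7 + 8 + 1 + 7 = 23.
Optimal value attained by: walk 5->2->1->5->2.
Answer: (M^⊗4)[5][2] = 23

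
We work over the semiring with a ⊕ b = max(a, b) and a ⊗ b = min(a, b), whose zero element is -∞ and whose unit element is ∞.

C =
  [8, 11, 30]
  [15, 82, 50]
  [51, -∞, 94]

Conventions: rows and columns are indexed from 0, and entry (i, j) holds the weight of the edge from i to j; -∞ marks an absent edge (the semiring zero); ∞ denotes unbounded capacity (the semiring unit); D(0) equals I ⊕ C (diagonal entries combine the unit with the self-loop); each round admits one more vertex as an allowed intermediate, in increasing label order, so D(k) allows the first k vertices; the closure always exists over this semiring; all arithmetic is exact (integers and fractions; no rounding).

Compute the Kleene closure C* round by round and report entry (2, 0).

D(0):
  [∞, 11, 30]
  [15, ∞, 50]
  [51, -∞, ∞]
D(1):
  [∞, 11, 30]
  [15, ∞, 50]
  [51, 11, ∞]
D(2):
  [∞, 11, 30]
  [15, ∞, 50]
  [51, 11, ∞]
D(3):
  [∞, 11, 30]
  [50, ∞, 50]
  [51, 11, ∞]
Answer: C*[2][0] = 51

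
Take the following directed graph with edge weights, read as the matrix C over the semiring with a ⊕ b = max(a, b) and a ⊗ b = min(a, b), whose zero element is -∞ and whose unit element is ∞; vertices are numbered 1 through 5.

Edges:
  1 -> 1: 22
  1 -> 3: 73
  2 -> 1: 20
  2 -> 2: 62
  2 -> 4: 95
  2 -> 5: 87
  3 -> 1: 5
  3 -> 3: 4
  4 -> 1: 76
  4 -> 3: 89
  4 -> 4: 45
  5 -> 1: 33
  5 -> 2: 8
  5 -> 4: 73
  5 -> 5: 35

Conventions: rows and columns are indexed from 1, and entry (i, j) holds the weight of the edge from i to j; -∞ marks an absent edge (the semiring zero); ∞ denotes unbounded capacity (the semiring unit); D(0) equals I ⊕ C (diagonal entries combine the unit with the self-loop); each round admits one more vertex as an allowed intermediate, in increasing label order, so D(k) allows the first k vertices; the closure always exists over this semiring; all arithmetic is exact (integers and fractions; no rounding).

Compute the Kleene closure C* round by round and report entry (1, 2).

D(0):
  [∞, -∞, 73, -∞, -∞]
  [20, ∞, -∞, 95, 87]
  [5, -∞, ∞, -∞, -∞]
  [76, -∞, 89, ∞, -∞]
  [33, 8, -∞, 73, ∞]
D(1):
  [∞, -∞, 73, -∞, -∞]
  [20, ∞, 20, 95, 87]
  [5, -∞, ∞, -∞, -∞]
  [76, -∞, 89, ∞, -∞]
  [33, 8, 33, 73, ∞]
D(2):
  [∞, -∞, 73, -∞, -∞]
  [20, ∞, 20, 95, 87]
  [5, -∞, ∞, -∞, -∞]
  [76, -∞, 89, ∞, -∞]
  [33, 8, 33, 73, ∞]
D(3):
  [∞, -∞, 73, -∞, -∞]
  [20, ∞, 20, 95, 87]
  [5, -∞, ∞, -∞, -∞]
  [76, -∞, 89, ∞, -∞]
  [33, 8, 33, 73, ∞]
D(4):
  [∞, -∞, 73, -∞, -∞]
  [76, ∞, 89, 95, 87]
  [5, -∞, ∞, -∞, -∞]
  [76, -∞, 89, ∞, -∞]
  [73, 8, 73, 73, ∞]
D(5):
  [∞, -∞, 73, -∞, -∞]
  [76, ∞, 89, 95, 87]
  [5, -∞, ∞, -∞, -∞]
  [76, -∞, 89, ∞, -∞]
  [73, 8, 73, 73, ∞]
Answer: C*[1][2] = -∞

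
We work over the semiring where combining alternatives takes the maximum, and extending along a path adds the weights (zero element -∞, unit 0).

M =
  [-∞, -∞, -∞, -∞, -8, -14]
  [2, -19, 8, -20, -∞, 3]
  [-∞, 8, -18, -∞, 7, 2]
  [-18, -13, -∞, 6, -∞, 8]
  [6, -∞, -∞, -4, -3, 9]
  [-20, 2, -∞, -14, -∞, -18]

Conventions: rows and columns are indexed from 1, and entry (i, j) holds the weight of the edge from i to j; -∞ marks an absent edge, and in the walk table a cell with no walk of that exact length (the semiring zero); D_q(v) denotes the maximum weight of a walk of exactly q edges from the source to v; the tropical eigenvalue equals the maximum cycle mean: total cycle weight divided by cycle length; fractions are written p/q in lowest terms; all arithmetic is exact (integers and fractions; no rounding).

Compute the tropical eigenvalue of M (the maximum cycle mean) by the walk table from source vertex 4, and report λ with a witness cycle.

q=0: [-∞, -∞, -∞, 0, -∞, -∞]
q=1: [-18, -13, -∞, 6, -∞, 8]
q=2: [-11, 10, -5, 12, -26, 14]
q=3: [12, 16, 18, 18, 2, 20]
q=4: [18, 26, 24, 24, 25, 26]
q=5: [31, 32, 34, 30, 31, 34]
q=6: [37, 42, 40, 36, 41, 40]
Optimal cycle mean attained by: cycle 2->3->2, total 8 + 8, length 2.
Answer: λ = 8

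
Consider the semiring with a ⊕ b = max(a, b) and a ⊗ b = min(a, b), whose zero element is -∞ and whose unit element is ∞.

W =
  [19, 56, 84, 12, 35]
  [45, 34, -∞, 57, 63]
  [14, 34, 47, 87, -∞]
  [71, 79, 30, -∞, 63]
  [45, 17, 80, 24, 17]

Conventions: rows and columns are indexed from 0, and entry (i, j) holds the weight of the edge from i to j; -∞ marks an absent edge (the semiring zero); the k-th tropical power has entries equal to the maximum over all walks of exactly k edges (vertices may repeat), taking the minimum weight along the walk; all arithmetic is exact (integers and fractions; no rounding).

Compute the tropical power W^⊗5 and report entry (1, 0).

W^⊗2:
  [45, 34, 47, 84, 56]
  [57, 57, 63, 34, 57]
  [71, 79, 47, 47, 63]
  [45, 56, 71, 57, 63]
  [24, 45, 47, 80, 35]
W^⊗3:
  [71, 79, 56, 47, 63]
  [45, 56, 57, 63, 57]
  [47, 56, 71, 57, 63]
  [57, 57, 63, 71, 57]
  [71, 79, 47, 47, 63]
W^⊗4:
  [47, 56, 71, 57, 63]
  [63, 63, 57, 57, 63]
  [57, 57, 63, 71, 57]
  [71, 71, 57, 63, 63]
  [47, 56, 71, 57, 63]
W^⊗5:
  [57, 57, 63, 71, 57]
  [57, 57, 63, 57, 63]
  [71, 71, 57, 63, 63]
  [63, 63, 71, 57, 63]
  [57, 57, 63, 71, 57]
Key observation: the optimum is the walk 1->3->0->2->3->0, with weight 57 min 71 min 84 min 87 min 71 = 57.
Optimal value attained by: walk 1->3->0->2->3->0.
Answer: (W^⊗5)[1][0] = 57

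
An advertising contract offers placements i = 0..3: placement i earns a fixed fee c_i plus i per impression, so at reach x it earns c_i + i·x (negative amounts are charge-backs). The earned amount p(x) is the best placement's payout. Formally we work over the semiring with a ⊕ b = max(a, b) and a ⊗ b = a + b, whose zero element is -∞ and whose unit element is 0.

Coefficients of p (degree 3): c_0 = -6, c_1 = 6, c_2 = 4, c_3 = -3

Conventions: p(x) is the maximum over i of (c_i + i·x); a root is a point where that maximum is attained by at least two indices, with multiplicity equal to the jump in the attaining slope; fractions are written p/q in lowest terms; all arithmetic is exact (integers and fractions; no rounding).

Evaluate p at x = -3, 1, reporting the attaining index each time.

p(-3) = max(-6+0·(-3)=-6, 6+1·(-3)=3, 4+2·(-3)=-2, -3+3·(-3)=-12) = 3 (attained by i=1)
p(1) = max(-6+0·1=-6, 6+1·1=7, 4+2·1=6, -3+3·1=0) = 7 (attained by i=1)
Answer: p(-3) = 3; p(1) = 7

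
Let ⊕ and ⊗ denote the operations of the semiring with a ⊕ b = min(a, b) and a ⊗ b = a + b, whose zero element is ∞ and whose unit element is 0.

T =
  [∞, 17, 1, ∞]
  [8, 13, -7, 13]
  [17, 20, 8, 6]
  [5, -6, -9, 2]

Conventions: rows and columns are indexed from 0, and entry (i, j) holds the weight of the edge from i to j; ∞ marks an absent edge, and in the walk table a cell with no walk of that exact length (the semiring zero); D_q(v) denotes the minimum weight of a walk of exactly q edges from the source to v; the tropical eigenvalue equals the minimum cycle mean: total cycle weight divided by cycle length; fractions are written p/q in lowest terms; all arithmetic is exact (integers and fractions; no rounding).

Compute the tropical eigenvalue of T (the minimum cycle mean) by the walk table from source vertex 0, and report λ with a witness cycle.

q=0: [0, ∞, ∞, ∞]
q=1: [∞, 17, 1, ∞]
q=2: [18, 21, 9, 7]
q=3: [12, 1, -2, 9]
q=4: [9, 3, -6, 4]
Optimal cycle mean attained by: cycle 1->2->3->1, total (-7) + 6 + (-6), length 3.
Answer: λ = -7/3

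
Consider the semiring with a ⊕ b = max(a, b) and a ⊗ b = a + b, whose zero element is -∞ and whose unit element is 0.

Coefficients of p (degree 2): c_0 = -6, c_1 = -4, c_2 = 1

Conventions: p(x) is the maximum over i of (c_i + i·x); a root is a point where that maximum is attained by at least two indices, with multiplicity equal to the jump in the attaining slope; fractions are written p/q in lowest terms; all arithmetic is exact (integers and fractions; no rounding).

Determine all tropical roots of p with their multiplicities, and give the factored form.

hull edge (i=0, c=-6) to (i=2, c=1): slope 7/2, span 2
Factored form: p(x) = 1 ⊗ (x ⊕ (-7/2)) ⊗ (x ⊕ (-7/2))
Answer: roots = -7/2 (mult 2)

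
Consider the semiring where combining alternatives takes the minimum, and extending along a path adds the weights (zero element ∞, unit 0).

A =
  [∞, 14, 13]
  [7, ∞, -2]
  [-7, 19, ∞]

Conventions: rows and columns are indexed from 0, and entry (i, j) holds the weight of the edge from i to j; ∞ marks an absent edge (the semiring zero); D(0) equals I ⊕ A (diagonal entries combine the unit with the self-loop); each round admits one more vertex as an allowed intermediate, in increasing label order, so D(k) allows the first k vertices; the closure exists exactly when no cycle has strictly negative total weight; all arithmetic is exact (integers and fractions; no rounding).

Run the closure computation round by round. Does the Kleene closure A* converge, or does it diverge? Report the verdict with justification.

D(0):
  [0, 14, 13]
  [7, 0, -2]
  [-7, 19, 0]
D(1):
  [0, 14, 13]
  [7, 0, -2]
  [-7, 7, 0]
D(2):
  [0, 14, 12]
  [7, 0, -2]
  [-7, 7, 0]
D(3):
  [0, 14, 12]
  [-9, 0, -2]
  [-7, 7, 0]
Key observation: every diagonal entry stays at the unit through all rounds, so no improving cycle exists.
Answer: CONVERGES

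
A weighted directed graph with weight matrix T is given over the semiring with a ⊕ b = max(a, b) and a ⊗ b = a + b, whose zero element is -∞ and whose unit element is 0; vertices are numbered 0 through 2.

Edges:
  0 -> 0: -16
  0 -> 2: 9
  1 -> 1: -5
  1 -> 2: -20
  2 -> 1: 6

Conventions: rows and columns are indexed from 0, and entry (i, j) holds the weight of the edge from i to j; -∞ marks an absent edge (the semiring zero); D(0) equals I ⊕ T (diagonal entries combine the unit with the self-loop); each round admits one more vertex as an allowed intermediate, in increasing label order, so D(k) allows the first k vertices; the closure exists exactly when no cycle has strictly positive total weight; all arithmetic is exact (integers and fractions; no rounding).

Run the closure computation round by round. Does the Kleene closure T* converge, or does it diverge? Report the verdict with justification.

D(0):
  [0, -∞, 9]
  [-∞, 0, -20]
  [-∞, 6, 0]
D(1):
  [0, -∞, 9]
  [-∞, 0, -20]
  [-∞, 6, 0]
D(2):
  [0, -∞, 9]
  [-∞, 0, -20]
  [-∞, 6, 0]
D(3):
  [0, 15, 9]
  [-∞, 0, -20]
  [-∞, 6, 0]
Key observation: every diagonal entry stays at the unit through all rounds, so no improving cycle exists.
Answer: CONVERGES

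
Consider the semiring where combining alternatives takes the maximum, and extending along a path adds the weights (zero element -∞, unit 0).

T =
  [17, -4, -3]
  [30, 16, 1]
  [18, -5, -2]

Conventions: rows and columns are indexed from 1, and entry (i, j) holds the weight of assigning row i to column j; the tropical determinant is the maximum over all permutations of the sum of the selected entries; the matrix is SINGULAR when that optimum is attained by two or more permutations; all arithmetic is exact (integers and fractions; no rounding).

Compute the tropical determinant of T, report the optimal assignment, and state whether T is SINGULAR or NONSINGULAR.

σ = (1, 2, 3): 17 + 16 + (-2) = 31
σ = (1, 3, 2): 17 + 1 + (-5) = 13
σ = (2, 1, 3): (-4) + 30 + (-2) = 24
σ = (2, 3, 1): (-4) + 1 + 18 = 15
σ = (3, 1, 2): (-3) + 30 + (-5) = 22
σ = (3, 2, 1): (-3) + 16 + 18 = 31
Optimal value attained by: σ = (1, 2, 3).
Answer: det⊕(T) = 31; verdict: SINGULAR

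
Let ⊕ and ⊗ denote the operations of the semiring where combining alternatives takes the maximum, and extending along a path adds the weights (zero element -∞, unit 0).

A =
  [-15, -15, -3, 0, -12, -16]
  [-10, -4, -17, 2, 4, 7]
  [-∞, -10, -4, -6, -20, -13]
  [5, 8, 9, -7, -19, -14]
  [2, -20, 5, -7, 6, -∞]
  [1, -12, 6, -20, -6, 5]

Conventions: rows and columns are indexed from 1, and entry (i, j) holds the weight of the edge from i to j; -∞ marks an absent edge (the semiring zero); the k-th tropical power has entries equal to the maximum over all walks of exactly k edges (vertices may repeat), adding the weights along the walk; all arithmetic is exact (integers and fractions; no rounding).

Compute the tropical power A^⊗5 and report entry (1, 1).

A^⊗2:
  [5, 8, 9, -7, -6, -8]
  [8, 10, 13, -2, 10, 12]
  [-1, 2, 3, -8, -6, -3]
  [-2, 4, 5, 10, 12, 15]
  [8, 1, 11, 2, 12, -8]
  [6, -4, 11, 1, 0, 10]
A^⊗3:
  [-2, 4, 5, 10, 12, 15]
  [13, 6, 18, 12, 16, 17]
  [-2, 0, 3, 4, 6, 9]
  [16, 18, 21, 6, 18, 20]
  [14, 10, 17, 8, 18, 8]
  [11, 9, 16, 6, 6, 15]
A^⊗4:
  [16, 18, 21, 6, 18, 20]
  [18, 20, 23, 13, 22, 22]
  [10, 12, 15, 2, 12, 14]
  [21, 14, 26, 20, 24, 25]
  [20, 16, 23, 14, 24, 17]
  [16, 14, 21, 11, 13, 20]
A^⊗5:
  [21, 14, 26, 20, 24, 25]
  [24, 21, 28, 22, 28, 27]
  [15, 10, 20, 14, 18, 19]
  [26, 28, 31, 21, 30, 30]
  [26, 22, 29, 20, 30, 23]
  [21, 19, 26, 16, 19, 25]
Key observation: the optimum is the walk 1->4->2->6->6->1, with weight 0 + 8 + 7 + 5 + 1 = 21.
Optimal value attained by: walk 1->4->2->6->6->1.
Answer: (A^⊗5)[1][1] = 21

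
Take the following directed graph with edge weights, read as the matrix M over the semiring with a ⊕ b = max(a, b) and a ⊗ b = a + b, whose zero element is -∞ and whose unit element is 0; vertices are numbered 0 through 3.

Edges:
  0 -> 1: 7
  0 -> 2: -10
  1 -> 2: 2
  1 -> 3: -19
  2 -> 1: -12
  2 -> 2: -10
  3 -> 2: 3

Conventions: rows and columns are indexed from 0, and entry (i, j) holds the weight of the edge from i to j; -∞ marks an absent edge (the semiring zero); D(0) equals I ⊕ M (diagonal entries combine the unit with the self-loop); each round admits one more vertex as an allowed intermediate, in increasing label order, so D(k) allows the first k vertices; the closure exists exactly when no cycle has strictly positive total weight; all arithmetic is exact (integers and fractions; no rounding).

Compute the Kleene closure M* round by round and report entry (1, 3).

D(0):
  [0, 7, -10, -∞]
  [-∞, 0, 2, -19]
  [-∞, -12, 0, -∞]
  [-∞, -∞, 3, 0]
D(1):
  [0, 7, -10, -∞]
  [-∞, 0, 2, -19]
  [-∞, -12, 0, -∞]
  [-∞, -∞, 3, 0]
D(2):
  [0, 7, 9, -12]
  [-∞, 0, 2, -19]
  [-∞, -12, 0, -31]
  [-∞, -∞, 3, 0]
D(3):
  [0, 7, 9, -12]
  [-∞, 0, 2, -19]
  [-∞, -12, 0, -31]
  [-∞, -9, 3, 0]
D(4):
  [0, 7, 9, -12]
  [-∞, 0, 2, -19]
  [-∞, -12, 0, -31]
  [-∞, -9, 3, 0]
Answer: M*[1][3] = -19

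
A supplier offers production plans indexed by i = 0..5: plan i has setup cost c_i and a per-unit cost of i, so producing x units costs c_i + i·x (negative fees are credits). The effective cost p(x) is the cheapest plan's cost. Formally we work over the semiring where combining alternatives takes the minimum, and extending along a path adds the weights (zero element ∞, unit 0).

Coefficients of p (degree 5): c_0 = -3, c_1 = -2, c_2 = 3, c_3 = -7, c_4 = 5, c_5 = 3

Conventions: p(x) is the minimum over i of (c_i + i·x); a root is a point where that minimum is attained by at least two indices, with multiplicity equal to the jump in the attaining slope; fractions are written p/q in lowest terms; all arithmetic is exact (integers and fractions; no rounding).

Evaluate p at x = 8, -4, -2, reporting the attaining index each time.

p(8) = min(-3+0·8=-3, -2+1·8=6, 3+2·8=19, -7+3·8=17, 5+4·8=37, 3+5·8=43) = -3 (attained by i=0)
p(-4) = min(-3+0·(-4)=-3, -2+1·(-4)=-6, 3+2·(-4)=-5, -7+3·(-4)=-19, 5+4·(-4)=-11, 3+5·(-4)=-17) = -19 (attained by i=3)
p(-2) = min(-3+0·(-2)=-3, -2+1·(-2)=-4, 3+2·(-2)=-1, -7+3·(-2)=-13, 5+4·(-2)=-3, 3+5·(-2)=-7) = -13 (attained by i=3)
Answer: p(8) = -3; p(-4) = -19; p(-2) = -13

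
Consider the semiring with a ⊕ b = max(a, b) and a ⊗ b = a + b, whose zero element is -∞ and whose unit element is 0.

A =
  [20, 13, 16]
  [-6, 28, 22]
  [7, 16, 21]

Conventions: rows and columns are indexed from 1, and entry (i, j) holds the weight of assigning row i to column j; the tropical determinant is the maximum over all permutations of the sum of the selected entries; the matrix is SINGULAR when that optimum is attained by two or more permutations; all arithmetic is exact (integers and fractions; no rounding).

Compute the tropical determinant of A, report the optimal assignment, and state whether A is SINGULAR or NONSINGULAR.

σ = (1, 2, 3): 20 + 28 + 21 = 69
σ = (1, 3, 2): 20 + 22 + 16 = 58
σ = (2, 1, 3): 13 + (-6) + 21 = 28
σ = (2, 3, 1): 13 + 22 + 7 = 42
σ = (3, 1, 2): 16 + (-6) + 16 = 26
σ = (3, 2, 1): 16 + 28 + 7 = 51
Optimal value attained by: σ = (1, 2, 3).
Answer: det⊕(A) = 69; verdict: NONSINGULAR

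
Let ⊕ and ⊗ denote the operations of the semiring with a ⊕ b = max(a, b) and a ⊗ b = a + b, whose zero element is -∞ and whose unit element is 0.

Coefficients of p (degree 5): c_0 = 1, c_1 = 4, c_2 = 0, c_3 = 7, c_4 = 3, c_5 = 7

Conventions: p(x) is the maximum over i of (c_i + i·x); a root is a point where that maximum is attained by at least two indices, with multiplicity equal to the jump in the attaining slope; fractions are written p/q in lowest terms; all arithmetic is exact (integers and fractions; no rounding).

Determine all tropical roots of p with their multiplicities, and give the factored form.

hull edge (i=0, c=1) to (i=1, c=4): slope 3, span 1
hull edge (i=1, c=4) to (i=3, c=7): slope 3/2, span 2
hull edge (i=3, c=7) to (i=5, c=7): slope 0, span 2
Factored form: p(x) = 7 ⊗ (x ⊕ (-3)) ⊗ (x ⊕ (-3/2)) ⊗ (x ⊕ (-3/2)) ⊗ (x ⊕ 0) ⊗ (x ⊕ 0)
Answer: roots = -3 (mult 1), -3/2 (mult 2), 0 (mult 2)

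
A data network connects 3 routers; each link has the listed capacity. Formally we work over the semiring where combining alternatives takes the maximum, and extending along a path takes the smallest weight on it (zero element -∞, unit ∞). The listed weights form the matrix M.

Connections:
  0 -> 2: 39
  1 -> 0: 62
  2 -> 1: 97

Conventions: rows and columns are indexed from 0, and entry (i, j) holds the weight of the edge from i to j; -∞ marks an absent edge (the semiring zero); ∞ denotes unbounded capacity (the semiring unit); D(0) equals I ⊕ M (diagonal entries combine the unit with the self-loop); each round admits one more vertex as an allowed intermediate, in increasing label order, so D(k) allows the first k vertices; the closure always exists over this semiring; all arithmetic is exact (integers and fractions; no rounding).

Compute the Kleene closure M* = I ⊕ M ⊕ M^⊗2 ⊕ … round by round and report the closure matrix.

D(0):
  [∞, -∞, 39]
  [62, ∞, -∞]
  [-∞, 97, ∞]
D(1):
  [∞, -∞, 39]
  [62, ∞, 39]
  [-∞, 97, ∞]
D(2):
  [∞, -∞, 39]
  [62, ∞, 39]
  [62, 97, ∞]
D(3):
  [∞, 39, 39]
  [62, ∞, 39]
  [62, 97, ∞]
Answer: M* = [[∞, 39, 39], [62, ∞, 39], [62, 97, ∞]]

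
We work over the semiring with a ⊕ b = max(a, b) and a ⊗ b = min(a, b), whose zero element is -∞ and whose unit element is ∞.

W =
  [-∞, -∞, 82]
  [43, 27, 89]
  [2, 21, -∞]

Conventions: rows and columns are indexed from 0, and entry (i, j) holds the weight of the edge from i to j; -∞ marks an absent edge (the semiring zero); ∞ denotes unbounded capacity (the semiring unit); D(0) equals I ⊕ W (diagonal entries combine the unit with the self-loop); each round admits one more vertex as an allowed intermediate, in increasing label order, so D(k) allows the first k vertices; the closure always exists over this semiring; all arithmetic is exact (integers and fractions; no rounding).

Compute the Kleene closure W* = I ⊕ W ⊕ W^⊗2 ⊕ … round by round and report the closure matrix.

D(0):
  [∞, -∞, 82]
  [43, ∞, 89]
  [2, 21, ∞]
D(1):
  [∞, -∞, 82]
  [43, ∞, 89]
  [2, 21, ∞]
D(2):
  [∞, -∞, 82]
  [43, ∞, 89]
  [21, 21, ∞]
D(3):
  [∞, 21, 82]
  [43, ∞, 89]
  [21, 21, ∞]
Answer: W* = [[∞, 21, 82], [43, ∞, 89], [21, 21, ∞]]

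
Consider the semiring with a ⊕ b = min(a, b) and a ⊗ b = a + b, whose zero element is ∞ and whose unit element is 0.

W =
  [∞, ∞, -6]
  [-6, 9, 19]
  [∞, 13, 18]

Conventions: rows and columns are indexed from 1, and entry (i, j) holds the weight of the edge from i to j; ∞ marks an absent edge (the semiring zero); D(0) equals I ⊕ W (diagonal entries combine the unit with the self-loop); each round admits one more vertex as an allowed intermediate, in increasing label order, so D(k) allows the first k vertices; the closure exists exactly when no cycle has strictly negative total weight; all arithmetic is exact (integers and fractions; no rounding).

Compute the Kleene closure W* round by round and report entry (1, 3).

D(0):
  [0, ∞, -6]
  [-6, 0, 19]
  [∞, 13, 0]
D(1):
  [0, ∞, -6]
  [-6, 0, -12]
  [∞, 13, 0]
D(2):
  [0, ∞, -6]
  [-6, 0, -12]
  [7, 13, 0]
D(3):
  [0, 7, -6]
  [-6, 0, -12]
  [7, 13, 0]
Answer: W*[1][3] = -6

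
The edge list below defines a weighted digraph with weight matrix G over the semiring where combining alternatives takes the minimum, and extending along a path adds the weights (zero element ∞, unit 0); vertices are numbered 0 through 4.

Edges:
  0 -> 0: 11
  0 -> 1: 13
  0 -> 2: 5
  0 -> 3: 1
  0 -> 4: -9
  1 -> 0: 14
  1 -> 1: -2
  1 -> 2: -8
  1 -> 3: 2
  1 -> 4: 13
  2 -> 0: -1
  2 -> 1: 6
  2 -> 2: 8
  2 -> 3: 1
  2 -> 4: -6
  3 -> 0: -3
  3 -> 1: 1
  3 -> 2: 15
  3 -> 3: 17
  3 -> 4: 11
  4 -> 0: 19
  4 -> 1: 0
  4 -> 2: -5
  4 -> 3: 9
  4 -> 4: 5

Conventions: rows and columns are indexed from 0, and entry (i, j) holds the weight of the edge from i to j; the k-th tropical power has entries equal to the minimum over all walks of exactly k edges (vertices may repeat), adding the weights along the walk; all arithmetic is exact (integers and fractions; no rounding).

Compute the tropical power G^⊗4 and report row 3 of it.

G^⊗2:
  [-2, -9, -14, 0, -4]
  [-9, -4, -10, -7, -14]
  [-2, -6, -11, 0, -10]
  [8, -1, -7, -2, -12]
  [-6, -2, -8, -4, -11]
G^⊗3:
  [-15, -11, -17, -13, -20]
  [-11, -14, -19, -9, -18]
  [-12, -10, -15, -10, -17]
  [-8, -12, -17, -6, -13]
  [-9, -11, -16, -7, -15]
G^⊗4:
  [-18, -20, -25, -16, -24]
  [-20, -18, -23, -18, -25]
  [-16, -17, -22, -14, -21]
  [-18, -14, -20, -16, -23]
  [-17, -15, -20, -15, -22]
Answer: row 3 of G^⊗4 = [-18, -14, -20, -16, -23]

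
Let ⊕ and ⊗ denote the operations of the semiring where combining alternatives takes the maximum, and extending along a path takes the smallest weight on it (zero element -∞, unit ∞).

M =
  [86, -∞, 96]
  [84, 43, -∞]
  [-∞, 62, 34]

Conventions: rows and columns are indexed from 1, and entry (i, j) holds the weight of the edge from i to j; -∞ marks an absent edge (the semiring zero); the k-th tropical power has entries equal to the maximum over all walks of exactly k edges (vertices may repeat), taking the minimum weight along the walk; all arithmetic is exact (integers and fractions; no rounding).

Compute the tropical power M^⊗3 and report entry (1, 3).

M^⊗2:
  [86, 62, 86]
  [84, 43, 84]
  [62, 43, 34]
M^⊗3:
  [86, 62, 86]
  [84, 62, 84]
  [62, 43, 62]
Key observation: the optimum is the walk 1->1->1->3, with weight 86 min 86 min 96 = 86.
Optimal value attained by: walk 1->1->1->3.
Answer: (M^⊗3)[1][3] = 86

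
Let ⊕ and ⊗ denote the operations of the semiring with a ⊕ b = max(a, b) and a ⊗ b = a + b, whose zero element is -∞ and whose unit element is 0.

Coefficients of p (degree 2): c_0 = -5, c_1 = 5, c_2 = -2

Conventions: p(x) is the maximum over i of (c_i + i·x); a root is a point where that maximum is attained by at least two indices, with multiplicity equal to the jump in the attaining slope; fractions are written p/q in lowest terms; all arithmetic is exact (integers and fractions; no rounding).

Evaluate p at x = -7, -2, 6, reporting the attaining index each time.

p(-7) = max(-5+0·(-7)=-5, 5+1·(-7)=-2, -2+2·(-7)=-16) = -2 (attained by i=1)
p(-2) = max(-5+0·(-2)=-5, 5+1·(-2)=3, -2+2·(-2)=-6) = 3 (attained by i=1)
p(6) = max(-5+0·6=-5, 5+1·6=11, -2+2·6=10) = 11 (attained by i=1)
Answer: p(-7) = -2; p(-2) = 3; p(6) = 11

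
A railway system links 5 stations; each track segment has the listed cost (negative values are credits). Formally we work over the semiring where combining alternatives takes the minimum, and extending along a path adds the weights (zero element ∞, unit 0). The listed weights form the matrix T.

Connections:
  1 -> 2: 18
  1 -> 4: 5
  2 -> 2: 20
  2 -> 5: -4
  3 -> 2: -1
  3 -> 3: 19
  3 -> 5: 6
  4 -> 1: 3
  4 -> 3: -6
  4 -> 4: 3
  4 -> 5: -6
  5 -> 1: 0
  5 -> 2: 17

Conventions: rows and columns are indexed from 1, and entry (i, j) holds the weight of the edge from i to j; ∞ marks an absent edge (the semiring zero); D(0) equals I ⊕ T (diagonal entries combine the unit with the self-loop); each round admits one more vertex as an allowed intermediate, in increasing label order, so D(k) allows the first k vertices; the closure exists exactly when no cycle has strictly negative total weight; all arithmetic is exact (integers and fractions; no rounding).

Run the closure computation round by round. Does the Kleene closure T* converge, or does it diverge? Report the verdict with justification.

D(0):
  [0, 18, ∞, 5, ∞]
  [∞, 0, ∞, ∞, -4]
  [∞, -1, 0, ∞, 6]
  [3, ∞, -6, 0, -6]
  [0, 17, ∞, ∞, 0]
D(1):
  [0, 18, ∞, 5, ∞]
  [∞, 0, ∞, ∞, -4]
  [∞, -1, 0, ∞, 6]
  [3, 21, -6, 0, -6]
  [0, 17, ∞, 5, 0]
D(2):
  [0, 18, ∞, 5, 14]
  [∞, 0, ∞, ∞, -4]
  [∞, -1, 0, ∞, -5]
  [3, 21, -6, 0, -6]
  [0, 17, ∞, 5, 0]
D(3):
  [0, 18, ∞, 5, 14]
  [∞, 0, ∞, ∞, -4]
  [∞, -1, 0, ∞, -5]
  [3, -7, -6, 0, -11]
  [0, 17, ∞, 5, 0]
Detection: at round 4, diagonal entry (5, 5) turns strictly negative.
Key observation: the cycle 5->1->4->3->2->5 has total weight 0 + 5 + (-6) + (-1) + (-4), which is strictly negative.
Answer: DIVERGES — negative cycle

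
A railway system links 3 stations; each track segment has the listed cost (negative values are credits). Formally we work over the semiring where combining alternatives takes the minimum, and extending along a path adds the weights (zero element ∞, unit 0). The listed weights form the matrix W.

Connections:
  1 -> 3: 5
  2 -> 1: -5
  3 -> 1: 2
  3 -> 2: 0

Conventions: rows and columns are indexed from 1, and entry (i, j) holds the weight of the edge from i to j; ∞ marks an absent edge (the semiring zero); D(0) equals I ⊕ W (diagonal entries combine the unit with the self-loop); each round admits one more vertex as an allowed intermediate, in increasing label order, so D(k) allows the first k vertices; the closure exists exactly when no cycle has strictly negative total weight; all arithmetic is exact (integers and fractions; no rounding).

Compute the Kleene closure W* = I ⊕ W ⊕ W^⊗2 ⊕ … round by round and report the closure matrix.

D(0):
  [0, ∞, 5]
  [-5, 0, ∞]
  [2, 0, 0]
D(1):
  [0, ∞, 5]
  [-5, 0, 0]
  [2, 0, 0]
D(2):
  [0, ∞, 5]
  [-5, 0, 0]
  [-5, 0, 0]
D(3):
  [0, 5, 5]
  [-5, 0, 0]
  [-5, 0, 0]
Answer: W* = [[0, 5, 5], [-5, 0, 0], [-5, 0, 0]]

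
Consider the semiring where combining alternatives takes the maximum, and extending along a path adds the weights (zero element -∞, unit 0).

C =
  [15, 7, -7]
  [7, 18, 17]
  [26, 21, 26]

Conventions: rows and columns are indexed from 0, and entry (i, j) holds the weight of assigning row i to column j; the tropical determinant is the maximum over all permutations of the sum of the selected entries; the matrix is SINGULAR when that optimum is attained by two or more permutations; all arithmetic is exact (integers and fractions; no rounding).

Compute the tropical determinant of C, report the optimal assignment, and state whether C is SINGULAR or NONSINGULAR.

σ = (0, 1, 2): 15 + 18 + 26 = 59
σ = (0, 2, 1): 15 + 17 + 21 = 53
σ = (1, 0, 2): 7 + 7 + 26 = 40
σ = (1, 2, 0): 7 + 17 + 26 = 50
σ = (2, 0, 1): (-7) + 7 + 21 = 21
σ = (2, 1, 0): (-7) + 18 + 26 = 37
Optimal value attained by: σ = (0, 1, 2).
Answer: det⊕(C) = 59; verdict: NONSINGULAR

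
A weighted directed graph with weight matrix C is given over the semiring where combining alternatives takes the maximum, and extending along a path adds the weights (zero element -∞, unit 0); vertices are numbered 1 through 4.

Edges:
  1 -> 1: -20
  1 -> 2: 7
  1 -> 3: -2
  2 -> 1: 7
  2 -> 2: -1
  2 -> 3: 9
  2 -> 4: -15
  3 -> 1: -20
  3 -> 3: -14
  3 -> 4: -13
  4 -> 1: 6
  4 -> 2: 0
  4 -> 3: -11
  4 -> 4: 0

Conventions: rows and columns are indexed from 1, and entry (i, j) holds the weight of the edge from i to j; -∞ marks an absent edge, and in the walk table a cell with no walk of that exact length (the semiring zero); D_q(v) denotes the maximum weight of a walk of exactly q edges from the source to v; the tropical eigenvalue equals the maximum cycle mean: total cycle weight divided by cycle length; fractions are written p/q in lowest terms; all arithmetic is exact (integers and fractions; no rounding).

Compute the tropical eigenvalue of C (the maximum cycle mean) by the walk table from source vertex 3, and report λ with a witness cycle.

q=0: [-∞, -∞, 0, -∞]
q=1: [-20, -∞, -14, -13]
q=2: [-7, -13, -22, -13]
q=3: [-6, 0, -4, -13]
q=4: [7, 1, 9, -13]
Optimal cycle mean attained by: cycle 1->2->1, total 7 + 7, length 2.
Answer: λ = 7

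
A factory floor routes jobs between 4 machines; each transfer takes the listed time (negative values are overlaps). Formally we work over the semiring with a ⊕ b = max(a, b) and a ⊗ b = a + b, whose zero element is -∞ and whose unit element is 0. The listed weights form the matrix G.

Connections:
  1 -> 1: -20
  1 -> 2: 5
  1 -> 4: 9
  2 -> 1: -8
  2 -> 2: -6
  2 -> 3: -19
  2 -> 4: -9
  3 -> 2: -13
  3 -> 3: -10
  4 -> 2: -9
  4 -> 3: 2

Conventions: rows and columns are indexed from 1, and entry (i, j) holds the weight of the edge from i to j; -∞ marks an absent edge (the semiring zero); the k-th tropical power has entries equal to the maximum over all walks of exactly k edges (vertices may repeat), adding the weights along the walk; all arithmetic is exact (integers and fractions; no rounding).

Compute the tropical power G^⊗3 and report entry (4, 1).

G^⊗2:
  [-3, 0, 11, -4]
  [-14, -3, -7, 1]
  [-21, -19, -20, -22]
  [-17, -11, -8, -18]
G^⊗3:
  [-8, 2, 1, 6]
  [-11, -8, 3, -5]
  [-27, -16, -20, -12]
  [-19, -12, -16, -8]
Key observation: the optimum is the walk 4->3->2->1, with weight 2 + (-13) + (-8) = -19.
Optimal value attained by: walk 4->3->2->1.
Answer: (G^⊗3)[4][1] = -19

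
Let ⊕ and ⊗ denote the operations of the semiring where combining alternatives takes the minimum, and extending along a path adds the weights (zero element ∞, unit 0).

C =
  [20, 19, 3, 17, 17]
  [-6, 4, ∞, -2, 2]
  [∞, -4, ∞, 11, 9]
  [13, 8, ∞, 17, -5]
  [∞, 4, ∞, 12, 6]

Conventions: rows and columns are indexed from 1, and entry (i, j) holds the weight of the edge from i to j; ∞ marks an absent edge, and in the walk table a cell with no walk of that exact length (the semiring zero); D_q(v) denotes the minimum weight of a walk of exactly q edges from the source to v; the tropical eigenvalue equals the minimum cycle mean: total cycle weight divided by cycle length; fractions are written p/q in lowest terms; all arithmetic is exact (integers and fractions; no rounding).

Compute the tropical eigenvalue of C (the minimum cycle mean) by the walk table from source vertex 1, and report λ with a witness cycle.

q=0: [0, ∞, ∞, ∞, ∞]
q=1: [20, 19, 3, 17, 17]
q=2: [13, -1, 23, 14, 12]
q=3: [-7, 3, 16, -3, 1]
q=4: [-3, 5, -4, 1, -8]
q=5: [-1, -8, 0, 3, -4]
Optimal cycle mean attained by: cycle 1->3->2->1, total 3 + (-4) + (-6), length 3.
Answer: λ = -7/3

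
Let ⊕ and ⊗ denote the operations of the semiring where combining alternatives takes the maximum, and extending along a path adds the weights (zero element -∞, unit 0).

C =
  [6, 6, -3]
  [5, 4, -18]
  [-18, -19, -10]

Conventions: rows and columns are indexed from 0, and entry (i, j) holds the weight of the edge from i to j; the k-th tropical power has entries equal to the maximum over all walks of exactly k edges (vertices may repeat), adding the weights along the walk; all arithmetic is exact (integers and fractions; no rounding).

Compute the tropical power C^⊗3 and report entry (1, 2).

C^⊗2:
  [12, 12, 3]
  [11, 11, 2]
  [-12, -12, -20]
C^⊗3:
  [18, 18, 9]
  [17, 17, 8]
  [-6, -6, -15]
Key observation: the optimum is the walk 1->0->0->2, with weight 5 + 6 + (-3) = 8.
Optimal value attained by: walk 1->0->0->2.
Answer: (C^⊗3)[1][2] = 8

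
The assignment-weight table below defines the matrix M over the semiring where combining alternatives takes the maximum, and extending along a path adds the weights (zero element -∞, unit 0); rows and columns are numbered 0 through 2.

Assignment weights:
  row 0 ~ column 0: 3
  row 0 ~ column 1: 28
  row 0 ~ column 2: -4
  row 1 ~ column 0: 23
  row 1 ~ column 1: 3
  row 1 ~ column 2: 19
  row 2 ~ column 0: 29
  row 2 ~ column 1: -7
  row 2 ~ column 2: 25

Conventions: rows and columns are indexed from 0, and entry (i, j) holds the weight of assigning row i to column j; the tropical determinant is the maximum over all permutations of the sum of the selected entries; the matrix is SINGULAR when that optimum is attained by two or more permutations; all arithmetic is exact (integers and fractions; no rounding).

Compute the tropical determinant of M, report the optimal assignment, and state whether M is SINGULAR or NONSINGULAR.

σ = (0, 1, 2): 3 + 3 + 25 = 31
σ = (0, 2, 1): 3 + 19 + (-7) = 15
σ = (1, 0, 2): 28 + 23 + 25 = 76
σ = (1, 2, 0): 28 + 19 + 29 = 76
σ = (2, 0, 1): (-4) + 23 + (-7) = 12
σ = (2, 1, 0): (-4) + 3 + 29 = 28
Optimal value attained by: σ = (1, 0, 2).
Answer: det⊕(M) = 76; verdict: SINGULAR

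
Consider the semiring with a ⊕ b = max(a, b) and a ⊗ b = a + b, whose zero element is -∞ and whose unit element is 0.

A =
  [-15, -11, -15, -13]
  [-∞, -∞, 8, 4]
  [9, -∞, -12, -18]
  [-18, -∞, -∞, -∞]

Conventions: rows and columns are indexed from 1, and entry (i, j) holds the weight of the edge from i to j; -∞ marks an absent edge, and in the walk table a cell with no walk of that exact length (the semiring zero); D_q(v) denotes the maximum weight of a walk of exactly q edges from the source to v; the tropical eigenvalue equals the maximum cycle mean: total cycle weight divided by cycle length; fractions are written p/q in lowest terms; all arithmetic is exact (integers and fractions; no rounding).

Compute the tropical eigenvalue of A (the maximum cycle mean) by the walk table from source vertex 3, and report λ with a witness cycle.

q=0: [-∞, -∞, 0, -∞]
q=1: [9, -∞, -12, -18]
q=2: [-3, -2, -6, -4]
q=3: [3, -14, 6, 2]
q=4: [15, -8, -6, -10]
Optimal cycle mean attained by: cycle 1->2->3->1, total (-11) + 8 + 9, length 3.
Answer: λ = 2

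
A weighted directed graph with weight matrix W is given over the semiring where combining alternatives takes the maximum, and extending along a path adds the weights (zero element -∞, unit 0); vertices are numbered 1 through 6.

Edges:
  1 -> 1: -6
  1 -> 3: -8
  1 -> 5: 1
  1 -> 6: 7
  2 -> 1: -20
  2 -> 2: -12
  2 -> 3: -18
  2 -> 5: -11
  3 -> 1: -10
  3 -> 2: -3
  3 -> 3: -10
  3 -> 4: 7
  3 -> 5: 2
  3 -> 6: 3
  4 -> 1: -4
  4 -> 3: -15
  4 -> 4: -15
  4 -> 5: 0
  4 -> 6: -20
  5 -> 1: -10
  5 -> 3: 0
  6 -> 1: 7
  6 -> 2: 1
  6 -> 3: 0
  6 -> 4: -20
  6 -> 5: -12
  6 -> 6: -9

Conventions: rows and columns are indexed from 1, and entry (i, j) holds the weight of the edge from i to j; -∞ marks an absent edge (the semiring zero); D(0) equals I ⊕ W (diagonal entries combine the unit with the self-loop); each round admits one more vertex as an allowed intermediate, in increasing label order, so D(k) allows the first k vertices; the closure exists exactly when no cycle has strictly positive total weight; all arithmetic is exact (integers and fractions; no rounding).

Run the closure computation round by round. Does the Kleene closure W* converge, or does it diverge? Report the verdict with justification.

D(0):
  [0, -∞, -8, -∞, 1, 7]
  [-20, 0, -18, -∞, -11, -∞]
  [-10, -3, 0, 7, 2, 3]
  [-4, -∞, -15, 0, 0, -20]
  [-10, -∞, 0, -∞, 0, -∞]
  [7, 1, 0, -20, -12, 0]
Detection: at round 1, diagonal entry (6, 6) turns strictly positive.
Key observation: the cycle 6->1->6 has total weight 7 + 7, which is strictly positive.
Answer: DIVERGES — positive cycle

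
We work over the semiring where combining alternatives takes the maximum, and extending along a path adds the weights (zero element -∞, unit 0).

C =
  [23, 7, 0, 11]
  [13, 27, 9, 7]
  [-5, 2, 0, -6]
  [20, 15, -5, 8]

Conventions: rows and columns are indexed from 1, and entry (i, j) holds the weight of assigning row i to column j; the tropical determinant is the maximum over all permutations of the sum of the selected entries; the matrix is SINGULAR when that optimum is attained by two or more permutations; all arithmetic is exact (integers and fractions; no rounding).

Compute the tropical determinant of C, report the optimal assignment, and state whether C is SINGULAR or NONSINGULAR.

σ = (1, 2, 3, 4): 23 + 27 + 0 + 8 = 58
σ = (1, 2, 4, 3): 23 + 27 + (-6) + (-5) = 39
σ = (1, 3, 2, 4): 23 + 9 + 2 + 8 = 42
σ = (1, 3, 4, 2): 23 + 9 + (-6) + 15 = 41
σ = (1, 4, 2, 3): 23 + 7 + 2 + (-5) = 27
σ = (1, 4, 3, 2): 23 + 7 + 0 + 15 = 45
σ = (2, 1, 3, 4): 7 + 13 + 0 + 8 = 28
σ = (2, 1, 4, 3): 7 + 13 + (-6) + (-5) = 9
σ = (2, 3, 1, 4): 7 + 9 + (-5) + 8 = 19
σ = (2, 3, 4, 1): 7 + 9 + (-6) + 20 = 30
σ = (2, 4, 1, 3): 7 + 7 + (-5) + (-5) = 4
σ = (2, 4, 3, 1): 7 + 7 + 0 + 20 = 34
σ = (3, 1, 2, 4): 0 + 13 + 2 + 8 = 23
σ = (3, 1, 4, 2): 0 + 13 + (-6) + 15 = 22
σ = (3, 2, 1, 4): 0 + 27 + (-5) + 8 = 30
σ = (3, 2, 4, 1): 0 + 27 + (-6) + 20 = 41
σ = (3, 4, 1, 2): 0 + 7 + (-5) + 15 = 17
σ = (3, 4, 2, 1): 0 + 7 + 2 + 20 = 29
σ = (4, 1, 2, 3): 11 + 13 + 2 + (-5) = 21
σ = (4, 1, 3, 2): 11 + 13 + 0 + 15 = 39
σ = (4, 2, 1, 3): 11 + 27 + (-5) + (-5) = 28
σ = (4, 2, 3, 1): 11 + 27 + 0 + 20 = 58
σ = (4, 3, 1, 2): 11 + 9 + (-5) + 15 = 30
σ = (4, 3, 2, 1): 11 + 9 + 2 + 20 = 42
Optimal value attained by: σ = (1, 2, 3, 4).
Answer: det⊕(C) = 58; verdict: SINGULAR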